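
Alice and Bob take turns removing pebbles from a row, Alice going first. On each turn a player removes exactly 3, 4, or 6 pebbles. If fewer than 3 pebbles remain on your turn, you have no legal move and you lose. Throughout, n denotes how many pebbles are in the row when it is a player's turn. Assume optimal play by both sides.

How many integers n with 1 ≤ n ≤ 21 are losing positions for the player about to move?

Positions with no move are L. A position that does have a move is losing for the player to move precisely when every available move leads to a winning position for the opponent. Fill in the labels:
n=0: no move → L
n=1: no move → L
n=2: no move → L
n=3: reaches L-position 0 → W
n=4: reaches L-position 1 → W
n=5: reaches L-position 2 → W
n=6: reaches L-position 2 → W
n=7: reaches L-position 1 → W
n=8: reaches L-position 2 → W
n=9: only reaches 6(W), 5(W), 3(W), all W → L
n=10: only reaches 7(W), 6(W), 4(W), all W → L
n=11: only reaches 8(W), 7(W), 5(W), all W → L
n=12: reaches L-position 9 → W
n=13: reaches L-position 10 → W
n=14: reaches L-position 11 → W
n=15: reaches L-position 11 → W
n=16: reaches L-position 10 → W
n=17: reaches L-position 11 → W
n=18: only reaches 15(W), 14(W), 12(W), all W → L
n=19: only reaches 16(W), 15(W), 13(W), all W → L
n=20: only reaches 17(W), 16(W), 14(W), all W → L
n=21: reaches L-position 18 → W
L entries with 1 ≤ n ≤ 21 (n=0 is outside the asked range and is not counted): n = 1, 2, 9, 10, 11, 18, 19, 20; that makes 8.

8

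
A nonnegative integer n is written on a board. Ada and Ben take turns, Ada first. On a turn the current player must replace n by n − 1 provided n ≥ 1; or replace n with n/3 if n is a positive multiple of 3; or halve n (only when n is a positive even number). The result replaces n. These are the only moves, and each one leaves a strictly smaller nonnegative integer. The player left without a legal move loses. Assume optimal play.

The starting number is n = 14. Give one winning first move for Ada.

Label each position W (a win for the player to move) or L (a loss). A position with no legal move is L; any other position is W exactly when some move reaches an L, and L when every move reaches a W.
n=0: no move → L
n=1: →0(L), so W
n=2: →1(W) only, which is W, so L
n=3: →2(L), so W
n=4: →2(L), so W
n=5: →4(W) only, which is W, so L
n=6: →2(L), so W
n=7: →6(W) only, which is W, so L
n=8: →7(L), so W
n=9: →3(W), 8(W) — all W, so L
n=10: →5(L), so W
n=11: →10(W) only, which is W, so L
n=12: →11(L), so W
n=13: →12(W) only, which is W, so L
n=14: →7(L), so W
From 14, the L positions reachable in one move are: 7, 13. Any move reaching one of these is winning.

Move to 7.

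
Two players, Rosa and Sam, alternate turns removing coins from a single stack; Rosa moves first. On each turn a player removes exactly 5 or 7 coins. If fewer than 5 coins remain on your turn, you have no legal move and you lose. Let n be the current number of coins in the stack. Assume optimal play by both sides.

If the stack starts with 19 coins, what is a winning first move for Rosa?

Positions with no move are L. A position that does have a move is losing for the player to move precisely when every available move leads to a winning position for the opponent. Fill in the labels:
n=0: no move → L
n=1: no move → L
n=2: no move → L
n=3: no move → L
n=4: no move → L
n=5: can move to 0, which is L ⇒ W
n=6: can move to 1, which is L ⇒ W
n=7: can move to 2, which is L ⇒ W
n=8: can move to 3, which is L ⇒ W
n=9: can move to 4, which is L ⇒ W
n=10: can move to 3, which is L ⇒ W
n=11: can move to 4, which is L ⇒ W
n=12: moves to 7(W), 5(W); every one is W ⇒ L
n=13: moves to 8(W), 6(W); every one is W ⇒ L
n=14: moves to 9(W), 7(W); every one is W ⇒ L
n=15: moves to 10(W), 8(W); every one is W ⇒ L
n=16: moves to 11(W), 9(W); every one is W ⇒ L
n=17: can move to 12, which is L ⇒ W
n=18: can move to 13, which is L ⇒ W
n=19: can move to 14, which is L ⇒ W
From 19, the L positions reachable in one move are: 14, 12. Any move reaching one of these is winning.

Remove 5, leaving 14.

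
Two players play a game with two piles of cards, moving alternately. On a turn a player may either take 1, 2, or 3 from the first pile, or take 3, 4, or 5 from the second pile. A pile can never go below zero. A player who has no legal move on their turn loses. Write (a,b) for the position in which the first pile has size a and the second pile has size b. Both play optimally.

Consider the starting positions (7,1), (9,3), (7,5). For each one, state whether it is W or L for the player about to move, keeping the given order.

Classify positions by backward induction: terminal positions (no move available) are L. From any other position, the mover wins iff some move reaches an L.
No move ever increases a pile, so every position that can arise here has a ≤ 9 and b ≤ 5; it is enough to label the cells with 0 ≤ a ≤ 9 and 0 ≤ b ≤ 5.
Every move lowers a or b (never raises either), so fill the grid row by row in increasing a, and left to right within a row: each cell's successors are then already labelled.
      b=0  b=1  b=2  b=3  b=4  b=5
a=0:    L    L    L    W    W    W
a=1:    W    W    W    L    L    L
a=2:    W    W    W    W    W    W
a=3:    W    W    W    W    W    W
a=4:    L    L    L    W    W    W
a=5:    W    W    W    L    L    L
a=6:    W    W    W    W    W    W
a=7:    W    W    W    W    W    W
a=8:    L    L    L    W    W    W
a=9:    W    W    W    L    L    L
Cells with no legal move (terminal, hence L): (0,0), (0,1), (0,2).
The remaining L cells, each justified by listing all of its moves:
(1,3): →(0,3)(W), (1,0)(W) — all W, so L
(1,4): →(0,4)(W), (1,1)(W), (1,0)(W) — all W, so L
(1,5): →(0,5)(W), (1,2)(W), (1,1)(W), (1,0)(W) — all W, so L
(4,0): →(3,0)(W), (2,0)(W), (1,0)(W) — all W, so L
(4,1): →(3,1)(W), (2,1)(W), (1,1)(W) — all W, so L
(4,2): →(3,2)(W), (2,2)(W), (1,2)(W) — all W, so L
(5,3): →(4,3)(W), (3,3)(W), (2,3)(W), (5,0)(W) — all W, so L
(5,4): →(4,4)(W), (3,4)(W), (2,4)(W), (5,1)(W), (5,0)(W) — all W, so L
(5,5): →(4,5)(W), (3,5)(W), (2,5)(W), (5,2)(W), (5,1)(W), (5,0)(W) — all W, so L
(8,0): →(7,0)(W), (6,0)(W), (5,0)(W) — all W, so L
(8,1): →(7,1)(W), (6,1)(W), (5,1)(W) — all W, so L
(8,2): →(7,2)(W), (6,2)(W), (5,2)(W) — all W, so L
(9,3): →(8,3)(W), (7,3)(W), (6,3)(W), (9,0)(W) — all W, so L
(9,4): →(8,4)(W), (7,4)(W), (6,4)(W), (9,1)(W), (9,0)(W) — all W, so L
(9,5): →(8,5)(W), (7,5)(W), (6,5)(W), (9,2)(W), (9,1)(W), (9,0)(W) — all W, so L
Every other cell has at least one move into one of the L cells above, so it is W.
(7,1): the move to (4,1) reaches an L cell, so W
(9,3): one of the L cells justified above, so L
(7,5): the move to (5,5) reaches an L cell, so W

(7,1): W, (9,3): L, (7,5): W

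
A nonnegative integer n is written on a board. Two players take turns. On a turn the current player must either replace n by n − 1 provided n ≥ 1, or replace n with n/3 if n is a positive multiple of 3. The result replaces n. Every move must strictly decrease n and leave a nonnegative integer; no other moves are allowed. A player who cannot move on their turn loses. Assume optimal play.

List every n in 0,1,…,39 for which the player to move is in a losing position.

Compute win/loss labels from the base case upward. A position with no move is L. Any other position is W if it can reach an L in one move, else L.
n=0: no move → L
n=1: reaches L-position 0 → W
n=2: only reaches 1(W), which is W → L
n=3: reaches L-position 2 → W
n=4: only reaches 3(W), which is W → L
n=5: reaches L-position 4 → W
n=6: reaches L-position 2 → W
n=7: only reaches 6(W), which is W → L
n=8: reaches L-position 7 → W
n=9: only reaches 3(W), 8(W), all W → L
n=10: reaches L-position 9 → W
n=11: only reaches 10(W), which is W → L
n=12: reaches L-position 4 → W
n=13: only reaches 12(W), which is W → L
n=14: reaches L-position 13 → W
n=15: only reaches 5(W), 14(W), all W → L
n=16: reaches L-position 15 → W
n=17: only reaches 16(W), which is W → L
n=18: reaches L-position 17 → W
n=19: only reaches 18(W), which is W → L
n=20: reaches L-position 19 → W
n=21: reaches L-position 7 → W
n=22: only reaches 21(W), which is W → L
n=23: reaches L-position 22 → W
n=24: only reaches 8(W), 23(W), all W → L
n=25: reaches L-position 24 → W
n=26: only reaches 25(W), which is W → L
n=27: reaches L-position 9 → W
n=28: only reaches 27(W), which is W → L
n=29: reaches L-position 28 → W
n=30: only reaches 10(W), 29(W), all W → L
n=31: reaches L-position 30 → W
n=32: only reaches 31(W), which is W → L
n=33: reaches L-position 11 → W
n=34: only reaches 33(W), which is W → L
n=35: reaches L-position 34 → W
n=36: only reaches 12(W), 35(W), all W → L
n=37: reaches L-position 36 → W
n=38: only reaches 37(W), which is W → L
n=39: reaches L-position 13 → W
Reading off the rows marked L gives the requested list; there are 19 such values of n.

0, 2, 4, 7, 9, 11, 13, 15, 17, 19, 22, 24, 26, 28, 30, 32, 34, 36, 38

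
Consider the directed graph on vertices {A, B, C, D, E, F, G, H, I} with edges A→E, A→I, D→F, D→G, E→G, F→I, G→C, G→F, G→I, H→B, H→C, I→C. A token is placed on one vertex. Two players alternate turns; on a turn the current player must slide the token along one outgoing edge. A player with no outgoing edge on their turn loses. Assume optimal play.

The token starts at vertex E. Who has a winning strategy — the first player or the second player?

The second player wins.

Work bottom-up. With no move the player to move loses. Otherwise the position is W if at least one move leads to an L position for the opponent, and L if every move leads to a W.
Every edge goes from a vertex to one that appears earlier in the order C, B, I, F, G, H, D, E, A, so processing vertices in that order labels each vertex after all of its successors.
C: no outgoing edge → L
B: no outgoing edge → L
I: →C(L), so W
F: →I(W) only, which is W, so L
G: →F(L), so W
H: →B(L), so W
D: →F(L), so W
E: →G(W) only, which is W, so L
A: →E(L), so W
Every move from E reaches a W position, so the mover loses.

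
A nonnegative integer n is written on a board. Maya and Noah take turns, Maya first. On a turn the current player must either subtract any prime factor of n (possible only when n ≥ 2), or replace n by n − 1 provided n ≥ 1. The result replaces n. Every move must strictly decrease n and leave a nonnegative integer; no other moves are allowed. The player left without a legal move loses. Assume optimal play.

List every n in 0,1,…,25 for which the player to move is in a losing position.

0, 4, 8, 12, 16, 20, 24

Compute win/loss labels from the base case upward. A position with no move is L. Any other position is W if it can reach an L in one move, else L.
n=0: no move → L
n=1: reaches L-position 0 → W
n=2: reaches L-position 0 → W
n=3: reaches L-position 0 → W
n=4: only reaches 2(W), 3(W), all W → L
n=5: reaches L-position 0 → W
n=6: reaches L-position 4 → W
n=7: reaches L-position 0 → W
n=8: only reaches 6(W), 7(W), all W → L
n=9: reaches L-position 8 → W
n=10: reaches L-position 8 → W
n=11: reaches L-position 0 → W
n=12: only reaches 9(W), 10(W), 11(W), all W → L
n=13: reaches L-position 0 → W
n=14: reaches L-position 12 → W
n=15: reaches L-position 12 → W
n=16: only reaches 14(W), 15(W), all W → L
n=17: reaches L-position 0 → W
n=18: reaches L-position 16 → W
n=19: reaches L-position 0 → W
n=20: only reaches 15(W), 18(W), 19(W), all W → L
n=21: reaches L-position 20 → W
n=22: reaches L-position 20 → W
n=23: reaches L-position 0 → W
n=24: only reaches 21(W), 22(W), 23(W), all W → L
n=25: reaches L-position 20 → W
The losing starting values of n are exactly the entries labelled L in this table (7 of them).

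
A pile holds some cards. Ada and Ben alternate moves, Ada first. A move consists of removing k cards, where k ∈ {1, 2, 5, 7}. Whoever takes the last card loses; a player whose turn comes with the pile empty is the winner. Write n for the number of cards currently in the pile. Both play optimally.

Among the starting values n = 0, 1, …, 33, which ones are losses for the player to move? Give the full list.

Compute win/loss labels from the base case upward. A position with no move is W. Any other position is W if it can reach an L in one move, else L.
n=0: no move; the opponent has just taken the last card and therefore loses → W
n=1: →0(W) only, which is W, so L
n=2: →1(L), so W
n=3: →1(L), so W
n=4: →3(W), 2(W) — all W, so L
n=5: →4(L), so W
n=6: →4(L), so W
n=7: →6(W), 5(W), 2(W), 0(W) — all W, so L
n=8: →7(L), so W
n=9: →7(L), so W
n=10: →9(W), 8(W), 5(W), 3(W) — all W, so L
n=11: →10(L), so W
n=12: →10(L), so W
n=13: →12(W), 11(W), 8(W), 6(W) — all W, so L
n=14: →13(L), so W
n=15: →13(L), so W
n=16: →15(W), 14(W), 11(W), 9(W) — all W, so L
n=17: →16(L), so W
n=18: →16(L), so W
n=19: →18(W), 17(W), 14(W), 12(W) — all W, so L
n=20: →19(L), so W
n=21: →19(L), so W
n=22: →21(W), 20(W), 17(W), 15(W) — all W, so L
n=23: →22(L), so W
n=24: →22(L), so W
n=25: →24(W), 23(W), 20(W), 18(W) — all W, so L
n=26: →25(L), so W
n=27: →25(L), so W
n=28: →27(W), 26(W), 23(W), 21(W) — all W, so L
n=29: →28(L), so W
n=30: →28(L), so W
n=31: →30(W), 29(W), 26(W), 24(W) — all W, so L
n=32: →31(L), so W
n=33: →31(L), so W
Reading off the rows marked L gives the requested list; there are 11 such values of n.

1, 4, 7, 10, 13, 16, 19, 22, 25, 28, 31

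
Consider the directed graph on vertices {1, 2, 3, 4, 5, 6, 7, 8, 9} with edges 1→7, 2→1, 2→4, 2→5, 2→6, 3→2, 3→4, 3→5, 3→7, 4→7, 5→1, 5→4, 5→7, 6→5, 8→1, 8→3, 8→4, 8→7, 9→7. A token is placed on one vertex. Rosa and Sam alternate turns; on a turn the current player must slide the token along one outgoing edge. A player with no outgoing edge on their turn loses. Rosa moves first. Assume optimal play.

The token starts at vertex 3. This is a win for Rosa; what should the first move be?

Move to 7.

Compute win/loss labels from the base case upward. A position with no move is L. Any other position is W if it can reach an L in one move, else L.
Every edge goes from a vertex to one that appears earlier in the order 7, 1, 4, 5, 6, 2, 3, 8, 9, so processing vertices in that order labels each vertex after all of its successors.
7: no outgoing edge → L
1: W (go to 7, an L position)
4: W (go to 7, an L position)
5: W (go to 7, an L position)
6: L (sole option 5(W) is W)
2: W (go to 6, an L position)
3: W (go to 7, an L position)
8: W (go to 7, an L position)
9: W (go to 7, an L position)
From 3, the L positions reachable in one move are: 7.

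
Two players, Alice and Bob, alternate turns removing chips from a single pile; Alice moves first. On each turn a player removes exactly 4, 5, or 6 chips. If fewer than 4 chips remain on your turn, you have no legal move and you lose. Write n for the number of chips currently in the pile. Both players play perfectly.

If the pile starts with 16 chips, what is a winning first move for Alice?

Classify positions by backward induction: terminal positions (no move available) are L. From any other position, the mover wins iff some move reaches an L.
n=0: no move → L
n=1: no move → L
n=2: no move → L
n=3: no move → L
n=4: reaches L-position 0 → W
n=5: reaches L-position 1 → W
n=6: reaches L-position 2 → W
n=7: reaches L-position 3 → W
n=8: reaches L-position 3 → W
n=9: reaches L-position 3 → W
n=10: only reaches 6(W), 5(W), 4(W), all W → L
n=11: only reaches 7(W), 6(W), 5(W), all W → L
n=12: only reaches 8(W), 7(W), 6(W), all W → L
n=13: only reaches 9(W), 8(W), 7(W), all W → L
n=14: reaches L-position 10 → W
n=15: reaches L-position 11 → W
n=16: reaches L-position 12 → W
From 16, the L positions reachable in one move are: 12, 11, 10. Any move reaching one of these is winning.

Remove 4, leaving 12.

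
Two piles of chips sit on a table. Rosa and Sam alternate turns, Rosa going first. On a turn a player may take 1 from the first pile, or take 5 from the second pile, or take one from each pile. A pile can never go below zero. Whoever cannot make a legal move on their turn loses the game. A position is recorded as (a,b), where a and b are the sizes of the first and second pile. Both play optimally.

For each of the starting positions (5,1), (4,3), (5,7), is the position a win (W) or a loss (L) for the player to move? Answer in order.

(5,1): W, (4,3): L, (5,7): L

Use the standard recursion: the mover loses at a terminal position; elsewhere, the mover wins exactly when some move hands the opponent an L position.
No move ever increases a pile, so every position that can arise here has a ≤ 5 and b ≤ 7; it is enough to label the cells with 0 ≤ a ≤ 5 and 0 ≤ b ≤ 7.
Every move lowers a or b (never raises either), so fill the grid row by row in increasing a, and left to right within a row: each cell's successors are then already labelled.
      b=0  b=1  b=2  b=3  b=4  b=5  b=6  b=7
a=0:    L    L    L    L    L    W    W    W
a=1:    W    W    W    W    W    W    L    L
a=2:    L    L    L    L    L    W    W    W
a=3:    W    W    W    W    W    W    L    L
a=4:    L    L    L    L    L    W    W    W
a=5:    W    W    W    W    W    W    L    L
Cells with no legal move (terminal, hence L): (0,0), (0,1), (0,2), (0,3), (0,4).
The remaining L cells, each justified by listing all of its moves:
(1,6): moves to (0,6)(W), (1,1)(W), (0,5)(W); every one is W ⇒ L
(1,7): moves to (0,7)(W), (1,2)(W), (0,6)(W); every one is W ⇒ L
(2,0): the only move is to (1,0)(W), a W ⇒ L
(2,1): moves to (1,1)(W), (1,0)(W); every one is W ⇒ L
(2,2): moves to (1,2)(W), (1,1)(W); every one is W ⇒ L
(2,3): moves to (1,3)(W), (1,2)(W); every one is W ⇒ L
(2,4): moves to (1,4)(W), (1,3)(W); every one is W ⇒ L
(3,6): moves to (2,6)(W), (3,1)(W), (2,5)(W); every one is W ⇒ L
(3,7): moves to (2,7)(W), (3,2)(W), (2,6)(W); every one is W ⇒ L
(4,0): the only move is to (3,0)(W), a W ⇒ L
(4,1): moves to (3,1)(W), (3,0)(W); every one is W ⇒ L
(4,2): moves to (3,2)(W), (3,1)(W); every one is W ⇒ L
(4,3): moves to (3,3)(W), (3,2)(W); every one is W ⇒ L
(4,4): moves to (3,4)(W), (3,3)(W); every one is W ⇒ L
(5,6): moves to (4,6)(W), (5,1)(W), (4,5)(W); every one is W ⇒ L
(5,7): moves to (4,7)(W), (5,2)(W), (4,6)(W); every one is W ⇒ L
Every other cell has at least one move into one of the L cells above, so it is W.
(5,1): the move to (4,1) reaches an L cell, so W
(4,3): one of the L cells justified above, so L
(5,7): one of the L cells justified above, so L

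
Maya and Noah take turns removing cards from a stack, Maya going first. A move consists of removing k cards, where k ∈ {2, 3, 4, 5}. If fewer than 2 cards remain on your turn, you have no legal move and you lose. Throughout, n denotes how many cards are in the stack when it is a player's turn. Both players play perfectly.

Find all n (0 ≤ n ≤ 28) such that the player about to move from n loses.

Build the W/L table. Terminal = L. A non-terminal position is W if it has a move to some L; otherwise it is L.
n=0: no move → L
n=1: no move → L
n=2: W (go to 0, an L position)
n=3: W (go to 1, an L position)
n=4: W (go to 1, an L position)
n=5: W (go to 1, an L position)
n=6: W (go to 1, an L position)
n=7: L (options 5(W), 4(W), 3(W), 2(W) are all W)
n=8: L (options 6(W), 5(W), 4(W), 3(W) are all W)
n=9: W (go to 7, an L position)
n=10: W (go to 8, an L position)
n=11: W (go to 8, an L position)
n=12: W (go to 8, an L position)
n=13: W (go to 8, an L position)
n=14: L (options 12(W), 11(W), 10(W), 9(W) are all W)
n=15: L (options 13(W), 12(W), 11(W), 10(W) are all W)
n=16: W (go to 14, an L position)
n=17: W (go to 15, an L position)
n=18: W (go to 15, an L position)
n=19: W (go to 15, an L position)
n=20: W (go to 15, an L position)
n=21: L (options 19(W), 18(W), 17(W), 16(W) are all W)
n=22: L (options 20(W), 19(W), 18(W), 17(W) are all W)
n=23: W (go to 21, an L position)
n=24: W (go to 22, an L position)
n=25: W (go to 22, an L position)
n=26: W (go to 22, an L position)
n=27: W (go to 22, an L position)
n=28: L (options 26(W), 25(W), 24(W), 23(W) are all W)
The losing starting values of n are exactly the entries labelled L in this table (9 of them).

0, 1, 7, 8, 14, 15, 21, 22, 28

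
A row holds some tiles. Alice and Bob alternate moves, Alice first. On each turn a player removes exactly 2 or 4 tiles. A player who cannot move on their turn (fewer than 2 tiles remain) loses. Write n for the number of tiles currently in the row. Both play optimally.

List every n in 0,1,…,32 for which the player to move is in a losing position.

Positions with no move are L. A position that does have a move is losing for the player to move precisely when every available move leads to a winning position for the opponent. Fill in the labels:
n=0: no move → L
n=1: no move → L
n=2: W (go to 0, an L position)
n=3: W (go to 1, an L position)
n=4: W (go to 0, an L position)
n=5: W (go to 1, an L position)
n=6: L (options 4(W), 2(W) are all W)
n=7: L (options 5(W), 3(W) are all W)
n=8: W (go to 6, an L position)
n=9: W (go to 7, an L position)
n=10: W (go to 6, an L position)
n=11: W (go to 7, an L position)
n=12: L (options 10(W), 8(W) are all W)
n=13: L (options 11(W), 9(W) are all W)
n=14: W (go to 12, an L position)
n=15: W (go to 13, an L position)
n=16: W (go to 12, an L position)
n=17: W (go to 13, an L position)
n=18: L (options 16(W), 14(W) are all W)
n=19: L (options 17(W), 15(W) are all W)
n=20: W (go to 18, an L position)
n=21: W (go to 19, an L position)
n=22: W (go to 18, an L position)
n=23: W (go to 19, an L position)
n=24: L (options 22(W), 20(W) are all W)
n=25: L (options 23(W), 21(W) are all W)
n=26: W (go to 24, an L position)
n=27: W (go to 25, an L position)
n=28: W (go to 24, an L position)
n=29: W (go to 25, an L position)
n=30: L (options 28(W), 26(W) are all W)
n=31: L (options 29(W), 27(W) are all W)
n=32: W (go to 30, an L position)
Reading off the rows marked L gives the requested list; there are 12 such values of n.

0, 1, 6, 7, 12, 13, 18, 19, 24, 25, 30, 31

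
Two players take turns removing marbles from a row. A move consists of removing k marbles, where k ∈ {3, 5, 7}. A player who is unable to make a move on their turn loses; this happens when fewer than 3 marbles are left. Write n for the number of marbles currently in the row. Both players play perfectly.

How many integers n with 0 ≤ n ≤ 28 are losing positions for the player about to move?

9

Classify positions by backward induction: terminal positions (no move available) are L. From any other position, the mover wins iff some move reaches an L.
n=0: no move → L
n=1: no move → L
n=2: no move → L
n=3: W (go to 0, an L position)
n=4: W (go to 1, an L position)
n=5: W (go to 2, an L position)
n=6: W (go to 1, an L position)
n=7: W (go to 2, an L position)
n=8: W (go to 1, an L position)
n=9: W (go to 2, an L position)
n=10: L (options 7(W), 5(W), 3(W) are all W)
n=11: L (options 8(W), 6(W), 4(W) are all W)
n=12: L (options 9(W), 7(W), 5(W) are all W)
n=13: W (go to 10, an L position)
n=14: W (go to 11, an L position)
n=15: W (go to 12, an L position)
n=16: W (go to 11, an L position)
n=17: W (go to 12, an L position)
n=18: W (go to 11, an L position)
n=19: W (go to 12, an L position)
n=20: L (options 17(W), 15(W), 13(W) are all W)
n=21: L (options 18(W), 16(W), 14(W) are all W)
n=22: L (options 19(W), 17(W), 15(W) are all W)
n=23: W (go to 20, an L position)
n=24: W (go to 21, an L position)
n=25: W (go to 22, an L position)
n=26: W (go to 21, an L position)
n=27: W (go to 22, an L position)
n=28: W (go to 21, an L position)
L entries with 0 ≤ n ≤ 28: n = 0, 1, 2, 10, 11, 12, 20, 21, 22; that makes 9.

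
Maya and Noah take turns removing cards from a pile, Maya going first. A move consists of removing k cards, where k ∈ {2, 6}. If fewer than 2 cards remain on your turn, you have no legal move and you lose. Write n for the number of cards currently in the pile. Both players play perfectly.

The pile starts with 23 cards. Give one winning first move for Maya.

Compute win/loss labels from the base case upward. A position with no move is L. Any other position is W if it can reach an L in one move, else L.
n=0: no move → L
n=1: no move → L
n=2: W (go to 0, an L position)
n=3: W (go to 1, an L position)
n=4: L (sole option 2(W) is W)
n=5: L (sole option 3(W) is W)
n=6: W (go to 4, an L position)
n=7: W (go to 5, an L position)
n=8: L (options 6(W), 2(W) are all W)
n=9: L (options 7(W), 3(W) are all W)
n=10: W (go to 8, an L position)
n=11: W (go to 9, an L position)
n=12: L (options 10(W), 6(W) are all W)
n=13: L (options 11(W), 7(W) are all W)
n=14: W (go to 12, an L position)
n=15: W (go to 13, an L position)
n=16: L (options 14(W), 10(W) are all W)
n=17: L (options 15(W), 11(W) are all W)
n=18: W (go to 16, an L position)
n=19: W (go to 17, an L position)
n=20: L (options 18(W), 14(W) are all W)
n=21: L (options 19(W), 15(W) are all W)
n=22: W (go to 20, an L position)
n=23: W (go to 21, an L position)
From 23, the L positions reachable in one move are: 21, 17. Any move reaching one of these is winning.

Remove 2, leaving 21.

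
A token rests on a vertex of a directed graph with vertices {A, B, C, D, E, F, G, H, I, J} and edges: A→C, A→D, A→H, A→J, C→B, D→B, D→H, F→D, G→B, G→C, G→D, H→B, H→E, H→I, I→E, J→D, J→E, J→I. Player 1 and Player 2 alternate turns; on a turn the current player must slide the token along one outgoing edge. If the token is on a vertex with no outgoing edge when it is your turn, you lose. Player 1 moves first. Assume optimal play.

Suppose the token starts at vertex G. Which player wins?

Player 1 wins.

Classify positions by backward induction: terminal positions (no move available) are L. From any other position, the mover wins iff some move reaches an L.
Every edge goes from a vertex to one that appears earlier in the order E, B, C, I, H, D, J, G, A, F, so processing vertices in that order labels each vertex after all of its successors.
E: no outgoing edge → L
B: no outgoing edge → L
C: →B(L), so W
I: →E(L), so W
H: →B(L), so W
D: →B(L), so W
J: →E(L), so W
G: →B(L), so W
A: →J(W), D(W), H(W), C(W) — all W, so L
F: →D(W) only, which is W, so L
From G Player 1 can move to B, reaching an L position.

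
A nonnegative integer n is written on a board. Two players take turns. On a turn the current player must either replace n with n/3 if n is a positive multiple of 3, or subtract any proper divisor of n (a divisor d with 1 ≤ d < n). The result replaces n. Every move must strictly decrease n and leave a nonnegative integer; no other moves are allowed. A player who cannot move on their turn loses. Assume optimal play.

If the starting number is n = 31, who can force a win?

Positions with no move are L. A position that does have a move is losing for the player to move precisely when every available move leads to a winning position for the opponent. Fill in the labels:
n=0: no move → L
n=1: no move → L
n=2: reaches L-position 1 → W
n=3: reaches L-position 1 → W
n=4: only reaches 2(W), 3(W), all W → L
n=5: reaches L-position 4 → W
n=6: reaches L-position 4 → W
n=7: only reaches 6(W), which is W → L
n=8: reaches L-position 4 → W
n=9: only reaches 3(W), 6(W), 8(W), all W → L
n=10: reaches L-position 9 → W
n=11: only reaches 10(W), which is W → L
n=12: reaches L-position 4 → W
n=13: only reaches 12(W), which is W → L
n=14: reaches L-position 7 → W
n=15: only reaches 5(W), 10(W), 12(W), 14(W), all W → L
n=16: reaches L-position 15 → W
n=17: only reaches 16(W), which is W → L
n=18: reaches L-position 9 → W
n=19: only reaches 18(W), which is W → L
n=20: reaches L-position 15 → W
n=21: reaches L-position 7 → W
n=22: reaches L-position 11 → W
n=23: only reaches 22(W), which is W → L
n=24: reaches L-position 23 → W
n=25: only reaches 20(W), 24(W), all W → L
n=26: reaches L-position 13 → W
n=27: reaches L-position 9 → W
n=28: only reaches 14(W), 21(W), 24(W), 26(W), 27(W), all W → L
n=29: reaches L-position 28 → W
n=30: reaches L-position 15 → W
n=31: only reaches 30(W), which is W → L
Every move from 31 reaches a W position, so the mover loses.

The second player wins.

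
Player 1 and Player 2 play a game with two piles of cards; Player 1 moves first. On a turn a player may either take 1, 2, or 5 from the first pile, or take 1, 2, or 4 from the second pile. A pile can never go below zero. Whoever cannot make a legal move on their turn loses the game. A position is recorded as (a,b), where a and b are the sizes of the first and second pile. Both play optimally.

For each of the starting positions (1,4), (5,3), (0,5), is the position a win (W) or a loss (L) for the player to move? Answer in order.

(1,4): L, (5,3): W, (0,5): W

Build the W/L table. Terminal = L. A non-terminal position is W if it has a move to some L; otherwise it is L.
No move ever increases a pile, so every position that can arise here has a ≤ 5 and b ≤ 5; it is enough to label the cells with 0 ≤ a ≤ 5 and 0 ≤ b ≤ 5.
Every move lowers a or b (never raises either), so fill the grid row by row in increasing a, and left to right within a row: each cell's successors are then already labelled.
      b=0  b=1  b=2  b=3  b=4  b=5
a=0:    L    W    W    L    W    W
a=1:    W    L    W    W    L    W
a=2:    W    W    L    W    W    L
a=3:    L    W    W    L    W    W
a=4:    W    L    W    W    L    W
a=5:    W    W    L    W    W    L
Cells with no legal move (terminal, hence L): (0,0).
The remaining L cells, each justified by listing all of its moves:
(0,3): L (options (0,2)(W), (0,1)(W) are all W)
(1,1): L (options (0,1)(W), (1,0)(W) are all W)
(1,4): L (options (0,4)(W), (1,3)(W), (1,2)(W), (1,0)(W) are all W)
(2,2): L (options (1,2)(W), (0,2)(W), (2,1)(W), (2,0)(W) are all W)
(2,5): L (options (1,5)(W), (0,5)(W), (2,4)(W), (2,3)(W), (2,1)(W) are all W)
(3,0): L (options (2,0)(W), (1,0)(W) are all W)
(3,3): L (options (2,3)(W), (1,3)(W), (3,2)(W), (3,1)(W) are all W)
(4,1): L (options (3,1)(W), (2,1)(W), (4,0)(W) are all W)
(4,4): L (options (3,4)(W), (2,4)(W), (4,3)(W), (4,2)(W), (4,0)(W) are all W)
(5,2): L (options (4,2)(W), (3,2)(W), (0,2)(W), (5,1)(W), (5,0)(W) are all W)
(5,5): L (options (4,5)(W), (3,5)(W), (0,5)(W), (5,4)(W), (5,3)(W), (5,1)(W) are all W)
Every other cell has at least one move into one of the L cells above, so it is W.
(1,4): one of the L cells justified above, so L
(5,3): the move to (3,3) reaches an L cell, so W
(0,5): the move to (0,3) reaches an L cell, so W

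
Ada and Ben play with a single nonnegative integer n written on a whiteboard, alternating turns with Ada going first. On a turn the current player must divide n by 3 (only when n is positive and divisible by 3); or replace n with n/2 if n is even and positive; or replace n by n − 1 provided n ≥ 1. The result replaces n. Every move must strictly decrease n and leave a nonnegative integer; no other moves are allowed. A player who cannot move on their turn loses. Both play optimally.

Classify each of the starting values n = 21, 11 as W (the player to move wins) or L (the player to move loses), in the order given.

21: W, 11: L

Classify positions by backward induction: terminal positions (no move available) are L. From any other position, the mover wins iff some move reaches an L.
n=0: no move → L
n=1: can move to 0, which is L ⇒ W
n=2: the only move is to 1(W), a W ⇒ L
n=3: can move to 2, which is L ⇒ W
n=4: can move to 2, which is L ⇒ W
n=5: the only move is to 4(W), a W ⇒ L
n=6: can move to 2, which is L ⇒ W
n=7: the only move is to 6(W), a W ⇒ L
n=8: can move to 7, which is L ⇒ W
n=9: moves to 3(W), 8(W); every one is W ⇒ L
n=10: can move to 5, which is L ⇒ W
n=11: the only move is to 10(W), a W ⇒ L
n=12: can move to 11, which is L ⇒ W
n=13: the only move is to 12(W), a W ⇒ L
n=14: can move to 7, which is L ⇒ W
n=15: can move to 5, which is L ⇒ W
n=16: moves to 8(W), 15(W); every one is W ⇒ L
n=17: can move to 16, which is L ⇒ W
n=18: can move to 9, which is L ⇒ W
n=19: the only move is to 18(W), a W ⇒ L
n=20: can move to 19, which is L ⇒ W
n=21: can move to 7, which is L ⇒ W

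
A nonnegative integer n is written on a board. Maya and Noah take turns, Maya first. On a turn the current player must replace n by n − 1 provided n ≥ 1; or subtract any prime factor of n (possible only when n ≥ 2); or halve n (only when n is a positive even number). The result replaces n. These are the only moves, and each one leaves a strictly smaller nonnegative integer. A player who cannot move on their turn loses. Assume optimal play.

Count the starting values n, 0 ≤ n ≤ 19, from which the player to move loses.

Positions with no move are L. A position that does have a move is losing for the player to move precisely when every available move leads to a winning position for the opponent. Fill in the labels:
n=0: no move → L
n=1: W (go to 0, an L position)
n=2: W (go to 0, an L position)
n=3: W (go to 0, an L position)
n=4: L (options 2(W), 3(W) are all W)
n=5: W (go to 0, an L position)
n=6: W (go to 4, an L position)
n=7: W (go to 0, an L position)
n=8: W (go to 4, an L position)
n=9: L (options 6(W), 8(W) are all W)
n=10: W (go to 9, an L position)
n=11: W (go to 0, an L position)
n=12: W (go to 9, an L position)
n=13: W (go to 0, an L position)
n=14: L (options 7(W), 12(W), 13(W) are all W)
n=15: W (go to 14, an L position)
n=16: W (go to 14, an L position)
n=17: W (go to 0, an L position)
n=18: W (go to 9, an L position)
n=19: W (go to 0, an L position)
L entries with 0 ≤ n ≤ 19: n = 0, 4, 9, 14; that makes 4.

4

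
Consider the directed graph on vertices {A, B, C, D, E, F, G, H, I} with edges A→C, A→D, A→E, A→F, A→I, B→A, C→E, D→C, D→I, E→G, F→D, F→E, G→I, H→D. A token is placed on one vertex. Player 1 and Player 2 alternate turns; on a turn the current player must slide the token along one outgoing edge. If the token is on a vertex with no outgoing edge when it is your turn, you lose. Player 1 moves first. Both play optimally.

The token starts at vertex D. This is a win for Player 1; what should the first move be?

Label each position W (a win for the player to move) or L (a loss). A position with no legal move is L; any other position is W exactly when some move reaches an L, and L when every move reaches a W.
Every edge goes from a vertex to one that appears earlier in the order I, G, E, C, D, F, A, B, H, so processing vertices in that order labels each vertex after all of its successors.
I: no outgoing edge → L
G: W (go to I, an L position)
E: L (sole option G(W) is W)
C: W (go to E, an L position)
D: W (go to I, an L position)
F: W (go to E, an L position)
A: W (go to E, an L position)
B: L (sole option A(W) is W)
H: L (sole option D(W) is W)
From D, the L positions reachable in one move are: I.

Move to I.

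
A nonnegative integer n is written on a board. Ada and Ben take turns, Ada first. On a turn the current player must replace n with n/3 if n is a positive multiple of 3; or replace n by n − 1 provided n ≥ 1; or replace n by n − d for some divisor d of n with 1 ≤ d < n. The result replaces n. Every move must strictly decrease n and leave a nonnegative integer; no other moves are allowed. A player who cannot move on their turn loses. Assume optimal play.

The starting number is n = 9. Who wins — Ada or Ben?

Positions with no move are L. A position that does have a move is losing for the player to move precisely when every available move leads to a winning position for the opponent. Fill in the labels:
n=0: no move → L
n=1: reaches L-position 0 → W
n=2: only reaches 1(W), which is W → L
n=3: reaches L-position 2 → W
n=4: reaches L-position 2 → W
n=5: only reaches 4(W), which is W → L
n=6: reaches L-position 2 → W
n=7: only reaches 6(W), which is W → L
n=8: reaches L-position 7 → W
n=9: only reaches 3(W), 6(W), 8(W), all W → L
Every move from 9 reaches a W position, so the mover loses.

Ben wins.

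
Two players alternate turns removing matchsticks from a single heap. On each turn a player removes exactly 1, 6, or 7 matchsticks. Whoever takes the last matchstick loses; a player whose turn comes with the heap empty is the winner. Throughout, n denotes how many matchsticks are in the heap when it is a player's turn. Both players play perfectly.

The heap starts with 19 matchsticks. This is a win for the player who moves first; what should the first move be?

Build the W/L table. Terminal = W. A non-terminal position is W if it has a move to some L; otherwise it is L.
n=0: no move; the opponent has just taken the last matchstick and therefore loses → W
n=1: only reaches 0(W), which is W → L
n=2: reaches L-position 1 → W
n=3: only reaches 2(W), which is W → L
n=4: reaches L-position 3 → W
n=5: only reaches 4(W), which is W → L
n=6: reaches L-position 5 → W
n=7: reaches L-position 1 → W
n=8: reaches L-position 1 → W
n=9: reaches L-position 3 → W
n=10: reaches L-position 3 → W
n=11: reaches L-position 5 → W
n=12: reaches L-position 5 → W
n=13: only reaches 12(W), 7(W), 6(W), all W → L
n=14: reaches L-position 13 → W
n=15: only reaches 14(W), 9(W), 8(W), all W → L
n=16: reaches L-position 15 → W
n=17: only reaches 16(W), 11(W), 10(W), all W → L
n=18: reaches L-position 17 → W
n=19: reaches L-position 13 → W
From 19, the L positions reachable in one move are: 13.

Remove 6, leaving 13.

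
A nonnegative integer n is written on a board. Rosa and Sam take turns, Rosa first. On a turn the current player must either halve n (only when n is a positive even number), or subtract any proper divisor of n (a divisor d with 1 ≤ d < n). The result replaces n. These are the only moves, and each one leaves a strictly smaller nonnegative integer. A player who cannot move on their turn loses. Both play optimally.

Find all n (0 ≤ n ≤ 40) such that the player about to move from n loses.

0, 1, 3, 5, 7, 9, 11, 13, 15, 17, 19, 21, 23, 25, 27, 29, 31, 33, 35, 37, 39

Classify positions by backward induction: terminal positions (no move available) are L. From any other position, the mover wins iff some move reaches an L.
n=0: no move → L
n=1: no move → L
n=2: W (go to 1, an L position)
n=3: L (sole option 2(W) is W)
n=4: W (go to 3, an L position)
n=5: L (sole option 4(W) is W)
n=6: W (go to 3, an L position)
n=7: L (sole option 6(W) is W)
n=8: W (go to 7, an L position)
n=9: L (options 6(W), 8(W) are all W)
n=10: W (go to 5, an L position)
n=11: L (sole option 10(W) is W)
n=12: W (go to 9, an L position)
n=13: L (sole option 12(W) is W)
n=14: W (go to 7, an L position)
n=15: L (options 10(W), 12(W), 14(W) are all W)
n=16: W (go to 15, an L position)
n=17: L (sole option 16(W) is W)
n=18: W (go to 9, an L position)
n=19: L (sole option 18(W) is W)
n=20: W (go to 15, an L position)
n=21: L (options 14(W), 18(W), 20(W) are all W)
n=22: W (go to 11, an L position)
n=23: L (sole option 22(W) is W)
n=24: W (go to 21, an L position)
n=25: L (options 20(W), 24(W) are all W)
n=26: W (go to 13, an L position)
n=27: L (options 18(W), 24(W), 26(W) are all W)
n=28: W (go to 21, an L position)
n=29: L (sole option 28(W) is W)
n=30: W (go to 15, an L position)
n=31: L (sole option 30(W) is W)
n=32: W (go to 31, an L position)
n=33: L (options 22(W), 30(W), 32(W) are all W)
n=34: W (go to 17, an L position)
n=35: L (options 28(W), 30(W), 34(W) are all W)
n=36: W (go to 27, an L position)
n=37: L (sole option 36(W) is W)
n=38: W (go to 19, an L position)
n=39: L (options 26(W), 36(W), 38(W) are all W)
n=40: W (go to 35, an L position)
The losing starting values of n are exactly the entries labelled L in this table (21 of them).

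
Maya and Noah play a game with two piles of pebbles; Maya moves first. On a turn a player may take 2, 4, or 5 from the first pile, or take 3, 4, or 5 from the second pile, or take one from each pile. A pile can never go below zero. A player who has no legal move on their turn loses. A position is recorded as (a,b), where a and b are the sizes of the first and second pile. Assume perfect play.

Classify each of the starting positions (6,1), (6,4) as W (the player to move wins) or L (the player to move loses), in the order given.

Build the W/L table. Terminal = L. A non-terminal position is W if it has a move to some L; otherwise it is L.
No move ever increases a pile, so every position that can arise here has a ≤ 6 and b ≤ 4; it is enough to label the cells with 0 ≤ a ≤ 6 and 0 ≤ b ≤ 4.
Every move lowers a or b (never raises either), so fill the grid row by row in increasing a, and left to right within a row: each cell's successors are then already labelled.
      b=0  b=1  b=2  b=3  b=4
a=0:    L    L    L    W    W
a=1:    L    W    W    W    W
a=2:    W    W    W    L    L
a=3:    W    L    L    L    W
a=4:    W    W    W    W    W
a=5:    W    W    W    W    L
a=6:    W    L    L    W    W
Cells with no legal move (terminal, hence L): (0,0), (0,1), (0,2), (1,0).
The remaining L cells, each justified by listing all of its moves:
(2,3): L (options (0,3)(W), (2,0)(W), (1,2)(W) are all W)
(2,4): L (options (0,4)(W), (2,1)(W), (2,0)(W), (1,3)(W) are all W)
(3,1): L (options (1,1)(W), (2,0)(W) are all W)
(3,2): L (options (1,2)(W), (2,1)(W) are all W)
(3,3): L (options (1,3)(W), (3,0)(W), (2,2)(W) are all W)
(5,4): L (options (3,4)(W), (1,4)(W), (0,4)(W), (5,1)(W), (5,0)(W), (4,3)(W) are all W)
(6,1): L (options (4,1)(W), (2,1)(W), (1,1)(W), (5,0)(W) are all W)
(6,2): L (options (4,2)(W), (2,2)(W), (1,2)(W), (5,1)(W) are all W)
Every other cell has at least one move into one of the L cells above, so it is W.
(6,1): one of the L cells justified above, so L
(6,4): the move to (2,4) reaches an L cell, so W

(6,1): L, (6,4): W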